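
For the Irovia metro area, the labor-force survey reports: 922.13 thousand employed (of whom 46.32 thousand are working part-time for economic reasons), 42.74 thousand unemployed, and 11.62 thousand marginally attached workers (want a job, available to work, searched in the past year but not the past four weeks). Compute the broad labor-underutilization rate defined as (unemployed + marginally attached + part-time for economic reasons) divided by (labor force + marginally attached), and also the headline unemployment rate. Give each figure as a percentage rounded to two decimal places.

Labor force = 922.13 + 42.74 = 964.87 thousand.
Numerator = 42.74 + 11.62 + 46.32 = 100.68 thousand.
Denominator = 964.87 + 11.62 = 976.49 thousand.
Broad rate = 100.68 / 976.49 = 10.31%.
Headline unemployment rate = 42.74 / 964.87 = 4.43%.

Broad underutilization rate ≈ 10.31%; headline unemployment rate ≈ 4.43%.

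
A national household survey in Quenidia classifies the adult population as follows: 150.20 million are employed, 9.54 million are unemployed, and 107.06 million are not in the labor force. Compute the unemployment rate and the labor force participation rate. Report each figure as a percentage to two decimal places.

Unemployment rate ≈ 5.97%; labor force participation rate ≈ 59.87%.

Labor force = employed + unemployed = 150.20 + 9.54 = 159.74 million.
Working-age population = 159.74 + 107.06 = 266.80 million.
Unemployment rate = 9.54 / 159.74 = 5.97%.
Labor force participation rate = 159.74 / 266.80 = 59.87%.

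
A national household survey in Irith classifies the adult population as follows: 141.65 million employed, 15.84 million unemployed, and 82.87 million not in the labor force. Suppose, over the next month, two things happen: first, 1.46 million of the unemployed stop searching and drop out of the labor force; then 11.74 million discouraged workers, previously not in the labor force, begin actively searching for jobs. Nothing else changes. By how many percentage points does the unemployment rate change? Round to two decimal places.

The unemployment rate changes by +5.51 percentage points.

Initially, labor force = 141.65 + 15.84 = 157.49 million, so u = 15.84/157.49 = 10.06%.
After the first change, unemployed and labor force both fall by 1.46 → E = 141.65, U = 14.38, labor force = 156.03 million.
After the second change, unemployed and labor force both rise by 11.74 → E = 141.65, U = 26.12, labor force = 167.77 million.
New unemployment rate = 26.12 / 167.77 = 15.57%.
Change = 15.57% − 10.06% = +5.51 percentage points.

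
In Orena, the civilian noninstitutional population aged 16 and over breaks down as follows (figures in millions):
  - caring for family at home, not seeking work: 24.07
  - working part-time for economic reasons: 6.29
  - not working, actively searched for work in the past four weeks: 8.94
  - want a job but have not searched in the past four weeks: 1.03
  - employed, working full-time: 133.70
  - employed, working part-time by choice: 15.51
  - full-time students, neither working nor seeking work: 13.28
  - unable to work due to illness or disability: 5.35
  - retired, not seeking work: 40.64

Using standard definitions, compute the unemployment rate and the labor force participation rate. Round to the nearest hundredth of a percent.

Employed = 6.29 + 133.70 + 15.51 = 155.50 million (anyone who worked, including part-time for economic reasons, counts as employed).
Unemployed = 8.94 million.
Labor force = 155.50 + 8.94 = 164.44 million.
Not in labor force = 24.07 + 1.03 + 13.28 + 5.35 + 40.64 = 84.37 million (those not working and not actively searching are outside the labor force — including those who want a job but have given up searching).
Civilian working-age population = 164.44 + 84.37 = 248.81 million.
Unemployment rate = 8.94 / 164.44 = 5.44%.
Labor force participation rate = 164.44 / 248.81 = 66.09%.

Unemployment rate ≈ 5.44%; labor force participation rate ≈ 66.09%.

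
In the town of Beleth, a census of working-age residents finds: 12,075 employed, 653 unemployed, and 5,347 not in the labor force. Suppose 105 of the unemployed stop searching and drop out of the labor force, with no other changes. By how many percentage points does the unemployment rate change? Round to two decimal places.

The unemployment rate changes by −0.79 percentage points.

Initially, labor force = 12,075 + 653 = 12,728, so u = 653/12,728 = 5.13%.
After the change, unemployed and labor force both fall by 105 → E = 12,075, U = 548, labor force = 12,623.
New unemployment rate = 548 / 12,623 = 4.34%.
Change = 4.34% − 5.13% = −0.79 percentage points.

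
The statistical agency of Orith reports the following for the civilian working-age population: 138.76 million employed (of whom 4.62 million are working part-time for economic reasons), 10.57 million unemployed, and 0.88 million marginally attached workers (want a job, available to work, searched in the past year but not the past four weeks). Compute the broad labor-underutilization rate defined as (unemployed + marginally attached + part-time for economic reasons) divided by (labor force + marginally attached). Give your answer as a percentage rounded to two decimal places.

Labor force = 138.76 + 10.57 = 149.33 million.
Numerator = 10.57 + 0.88 + 4.62 = 16.07 million.
Denominator = 149.33 + 0.88 = 150.21 million.
Broad rate = 16.07 / 150.21 = 10.70%.

Broad underutilization rate ≈ 10.70%.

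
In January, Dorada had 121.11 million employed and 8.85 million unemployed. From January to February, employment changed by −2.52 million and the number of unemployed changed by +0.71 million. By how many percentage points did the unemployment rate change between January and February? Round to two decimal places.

The unemployment rate changed by +0.65 percentage points.

January: labor force = 121.11 + 8.85 = 129.96; u = 8.85/129.96 = 6.81%.
February: labor force = 118.59 + 9.56 = 128.15; u = 9.56/128.15 = 7.46%.
Change = 7.46% − 6.81% = +0.65 pp.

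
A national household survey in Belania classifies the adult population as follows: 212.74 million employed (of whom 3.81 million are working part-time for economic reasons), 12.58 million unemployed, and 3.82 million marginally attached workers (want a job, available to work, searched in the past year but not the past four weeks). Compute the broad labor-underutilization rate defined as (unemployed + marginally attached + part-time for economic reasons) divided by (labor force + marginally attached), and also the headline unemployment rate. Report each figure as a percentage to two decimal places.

Labor force = 212.74 + 12.58 = 225.32 million.
Numerator = 12.58 + 3.82 + 3.81 = 20.21 million.
Denominator = 225.32 + 3.82 = 229.14 million.
Broad rate = 20.21 / 229.14 = 8.82%.
Headline unemployment rate = 12.58 / 225.32 = 5.58%.

Broad underutilization rate ≈ 8.82%; headline unemployment rate ≈ 5.58%.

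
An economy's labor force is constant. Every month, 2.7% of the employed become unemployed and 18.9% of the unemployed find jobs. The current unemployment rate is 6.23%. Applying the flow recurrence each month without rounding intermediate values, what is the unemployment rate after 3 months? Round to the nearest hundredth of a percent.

Unemployment rate after three months ≈ 9.48%.

With a fixed labor force, u_{t+1} = u_t + s·(1−u_t) − f·u_t = u_t·(1−s−f) + s.
Here 1−s−f = 0.784 and s = 0.027.
u_1 = 0.062300 × 0.784 + 0.027 = 0.075843.
u_2 = 0.075843 × 0.784 + 0.027 = 0.086461.
u_3 = 0.086461 × 0.784 + 0.027 = 0.094785.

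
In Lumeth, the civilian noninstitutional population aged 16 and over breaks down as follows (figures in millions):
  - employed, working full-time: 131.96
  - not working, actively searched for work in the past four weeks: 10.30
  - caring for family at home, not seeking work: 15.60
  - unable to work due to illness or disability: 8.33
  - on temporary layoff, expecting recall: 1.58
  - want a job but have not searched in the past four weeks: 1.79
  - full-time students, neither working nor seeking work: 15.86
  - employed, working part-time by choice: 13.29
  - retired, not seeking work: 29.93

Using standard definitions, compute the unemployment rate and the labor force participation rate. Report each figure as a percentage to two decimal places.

Employed = 131.96 + 13.29 = 145.25 million.
Unemployed = 10.30 + 1.58 = 11.88 million (jobless and actively searching, or on temporary layoff).
Labor force = 145.25 + 11.88 = 157.13 million.
Not in labor force = 15.60 + 8.33 + 1.79 + 15.86 + 29.93 = 71.51 million (those not working and not actively searching are outside the labor force — including those who want a job but have given up searching).
Civilian working-age population = 157.13 + 71.51 = 228.64 million.
Unemployment rate = 11.88 / 157.13 = 7.56%.
Labor force participation rate = 157.13 / 228.64 = 68.72%.

Unemployment rate ≈ 7.56%; labor force participation rate ≈ 68.72%.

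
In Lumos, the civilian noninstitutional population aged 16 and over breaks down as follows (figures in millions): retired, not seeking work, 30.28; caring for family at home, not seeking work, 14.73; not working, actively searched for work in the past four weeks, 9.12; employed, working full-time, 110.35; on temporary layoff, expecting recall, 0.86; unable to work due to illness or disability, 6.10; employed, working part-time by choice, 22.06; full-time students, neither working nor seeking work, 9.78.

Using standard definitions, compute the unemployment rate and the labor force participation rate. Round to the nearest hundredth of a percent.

Employed = 110.35 + 22.06 = 132.41 million.
Unemployed = 9.12 + 0.86 = 9.98 million (jobless and actively searching, or on temporary layoff).
Labor force = 132.41 + 9.98 = 142.39 million.
Not in labor force = 30.28 + 14.73 + 6.10 + 9.78 = 60.89 million (those not working and not actively searching are outside the labor force).
Civilian working-age population = 142.39 + 60.89 = 203.28 million.
Unemployment rate = 9.98 / 142.39 = 7.01%.
Labor force participation rate = 142.39 / 203.28 = 70.05%.

Unemployment rate ≈ 7.01%; labor force participation rate ≈ 70.05%.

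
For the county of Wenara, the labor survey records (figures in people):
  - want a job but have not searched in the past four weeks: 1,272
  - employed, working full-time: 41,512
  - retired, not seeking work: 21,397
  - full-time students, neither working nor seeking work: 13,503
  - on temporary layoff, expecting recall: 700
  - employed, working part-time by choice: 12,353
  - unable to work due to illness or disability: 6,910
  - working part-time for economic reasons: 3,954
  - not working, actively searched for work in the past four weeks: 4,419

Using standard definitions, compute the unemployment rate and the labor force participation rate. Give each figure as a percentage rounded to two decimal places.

Unemployment rate ≈ 8.13%; labor force participation rate ≈ 59.36%.

Employed = 41,512 + 12,353 + 3,954 = 57,819 (anyone who worked, including part-time for economic reasons, counts as employed).
Unemployed = 700 + 4,419 = 5,119 (jobless and actively searching, or on temporary layoff).
Labor force = 57,819 + 5,119 = 62,938.
Not in labor force = 1,272 + 21,397 + 13,503 + 6,910 = 43,082 (those not working and not actively searching are outside the labor force — including those who want a job but have given up searching).
Civilian working-age population = 62,938 + 43,082 = 106,020.
Unemployment rate = 5,119 / 62,938 = 8.13%.
Labor force participation rate = 62,938 / 106,020 = 59.36%.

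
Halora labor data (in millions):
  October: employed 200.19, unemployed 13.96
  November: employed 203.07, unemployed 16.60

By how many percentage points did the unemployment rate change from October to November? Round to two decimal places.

October: labor force = 200.19 + 13.96 = 214.15; u = 13.96/214.15 = 6.52%.
November: labor force = 203.07 + 16.60 = 219.67; u = 16.60/219.67 = 7.56%.
Change = 7.56% − 6.52% = +1.04 pp.

The unemployment rate changed by +1.04 percentage points.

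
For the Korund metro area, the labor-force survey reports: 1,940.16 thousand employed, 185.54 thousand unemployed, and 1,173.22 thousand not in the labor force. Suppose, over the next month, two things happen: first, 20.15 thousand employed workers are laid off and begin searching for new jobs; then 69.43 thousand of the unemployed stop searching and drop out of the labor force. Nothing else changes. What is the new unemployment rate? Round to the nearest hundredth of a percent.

Initially, labor force = 1,940.16 + 185.54 = 2,125.70 thousand, so u = 185.54/2,125.70 = 8.73%.
After the first change, employed falls and unemployed rises by 20.15; labor force unchanged → E = 1,920.01, U = 205.69, labor force = 2,125.70 thousand.
After the second change, unemployed and labor force both fall by 69.43 → E = 1,920.01, U = 136.26, labor force = 2,056.27 thousand.
New unemployment rate = 136.26 / 2,056.27 = 6.63%.

New unemployment rate ≈ 6.63%.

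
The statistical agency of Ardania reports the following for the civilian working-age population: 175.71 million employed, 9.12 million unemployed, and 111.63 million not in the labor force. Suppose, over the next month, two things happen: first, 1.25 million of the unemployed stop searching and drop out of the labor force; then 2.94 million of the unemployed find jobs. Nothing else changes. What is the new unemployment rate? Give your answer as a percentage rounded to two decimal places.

New unemployment rate ≈ 2.69%.

Initially, labor force = 175.71 + 9.12 = 184.83 million, so u = 9.12/184.83 = 4.93%.
After the first change, unemployed and labor force both fall by 1.25 → E = 175.71, U = 7.87, labor force = 183.58 million.
After the second change, unemployed falls and employed rises by 2.94; labor force unchanged → E = 178.65, U = 4.93, labor force = 183.58 million.
New unemployment rate = 4.93 / 183.58 = 2.69%.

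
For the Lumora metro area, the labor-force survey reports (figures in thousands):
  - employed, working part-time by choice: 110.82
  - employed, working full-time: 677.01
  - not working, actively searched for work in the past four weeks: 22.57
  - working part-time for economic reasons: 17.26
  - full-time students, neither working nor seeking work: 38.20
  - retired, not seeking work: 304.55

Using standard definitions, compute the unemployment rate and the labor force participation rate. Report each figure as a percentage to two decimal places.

Unemployment rate ≈ 2.73%; labor force participation rate ≈ 70.72%.

Employed = 110.82 + 677.01 + 17.26 = 805.09 thousand (anyone who worked, including part-time for economic reasons, counts as employed).
Unemployed = 22.57 thousand.
Labor force = 805.09 + 22.57 = 827.66 thousand.
Not in labor force = 38.20 + 304.55 = 342.75 thousand (those not working and not actively searching are outside the labor force).
Civilian working-age population = 827.66 + 342.75 = 1,170.41 thousand.
Unemployment rate = 22.57 / 827.66 = 2.73%.
Labor force participation rate = 827.66 / 1,170.41 = 70.72%.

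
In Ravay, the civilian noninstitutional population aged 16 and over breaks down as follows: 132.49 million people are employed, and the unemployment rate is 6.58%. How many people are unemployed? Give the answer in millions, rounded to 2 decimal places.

Let U be the number unemployed. The labor force is E + U, and U/(E+U) = 0.0658.
So U = 0.0658 × 132.49 / (1 − 0.0658) = 8.7178 / 0.9342 ≈ 9.33 million.

About 9.33 million are unemployed.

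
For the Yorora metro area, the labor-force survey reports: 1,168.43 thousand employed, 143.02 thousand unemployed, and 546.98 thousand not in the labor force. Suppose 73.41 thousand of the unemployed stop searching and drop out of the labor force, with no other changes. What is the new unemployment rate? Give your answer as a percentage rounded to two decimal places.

Initially, labor force = 1,168.43 + 143.02 = 1,311.45 thousand, so u = 143.02/1,311.45 = 10.91%.
After the change, unemployed and labor force both fall by 73.41 → E = 1,168.43, U = 69.61, labor force = 1,238.04 thousand.
New unemployment rate = 69.61 / 1,238.04 = 5.62%.

New unemployment rate ≈ 5.62%.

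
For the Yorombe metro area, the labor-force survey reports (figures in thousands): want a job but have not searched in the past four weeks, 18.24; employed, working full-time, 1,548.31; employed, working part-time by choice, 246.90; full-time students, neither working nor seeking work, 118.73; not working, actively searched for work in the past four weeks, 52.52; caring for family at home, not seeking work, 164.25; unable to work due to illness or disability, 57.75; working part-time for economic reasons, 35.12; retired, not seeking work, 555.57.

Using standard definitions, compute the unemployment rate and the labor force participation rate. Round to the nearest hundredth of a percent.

Employed = 1,548.31 + 246.90 + 35.12 = 1,830.33 thousand (anyone who worked, including part-time for economic reasons, counts as employed).
Unemployed = 52.52 thousand.
Labor force = 1,830.33 + 52.52 = 1,882.85 thousand.
Not in labor force = 18.24 + 118.73 + 164.25 + 57.75 + 555.57 = 914.54 thousand (those not working and not actively searching are outside the labor force — including those who want a job but have given up searching).
Civilian working-age population = 1,882.85 + 914.54 = 2,797.39 thousand.
Unemployment rate = 52.52 / 1,882.85 = 2.79%.
Labor force participation rate = 1,882.85 / 2,797.39 = 67.31%.

Unemployment rate ≈ 2.79%; labor force participation rate ≈ 67.31%.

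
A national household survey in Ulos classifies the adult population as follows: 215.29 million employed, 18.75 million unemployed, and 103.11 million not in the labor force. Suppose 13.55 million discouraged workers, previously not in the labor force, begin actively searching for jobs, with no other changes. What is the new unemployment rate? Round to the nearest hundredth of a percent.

Initially, labor force = 215.29 + 18.75 = 234.04 million, so u = 18.75/234.04 = 8.01%.
After the change, unemployed and labor force both rise by 13.55 → E = 215.29, U = 32.30, labor force = 247.59 million.
New unemployment rate = 32.30 / 247.59 = 13.05%.

New unemployment rate ≈ 13.05%.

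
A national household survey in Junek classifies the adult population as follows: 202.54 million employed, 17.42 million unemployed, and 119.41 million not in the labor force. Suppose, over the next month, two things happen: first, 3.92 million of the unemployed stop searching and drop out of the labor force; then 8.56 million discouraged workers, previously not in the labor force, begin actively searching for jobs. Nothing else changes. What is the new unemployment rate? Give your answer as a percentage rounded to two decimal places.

Initially, labor force = 202.54 + 17.42 = 219.96 million, so u = 17.42/219.96 = 7.92%.
After the first change, unemployed and labor force both fall by 3.92 → E = 202.54, U = 13.50, labor force = 216.04 million.
After the second change, unemployed and labor force both rise by 8.56 → E = 202.54, U = 22.06, labor force = 224.60 million.
New unemployment rate = 22.06 / 224.60 = 9.82%.

New unemployment rate ≈ 9.82%.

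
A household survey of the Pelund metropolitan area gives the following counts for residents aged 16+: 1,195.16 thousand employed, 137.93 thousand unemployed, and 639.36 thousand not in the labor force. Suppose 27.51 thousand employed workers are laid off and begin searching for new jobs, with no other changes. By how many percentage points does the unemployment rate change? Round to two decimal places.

Initially, labor force = 1,195.16 + 137.93 = 1,333.09 thousand, so u = 137.93/1,333.09 = 10.35%.
After the change, employed falls and unemployed rises by 27.51; labor force unchanged → E = 1,167.65, U = 165.44, labor force = 1,333.09 thousand.
New unemployment rate = 165.44 / 1,333.09 = 12.41%.
Change = 12.41% − 10.35% = +2.06 percentage points.

The unemployment rate changes by +2.06 percentage points.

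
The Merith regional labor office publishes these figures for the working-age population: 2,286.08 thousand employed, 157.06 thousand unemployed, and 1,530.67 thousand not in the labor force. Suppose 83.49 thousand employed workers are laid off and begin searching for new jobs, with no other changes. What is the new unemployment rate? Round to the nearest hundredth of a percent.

Initially, labor force = 2,286.08 + 157.06 = 2,443.14 thousand, so u = 157.06/2,443.14 = 6.43%.
After the change, employed falls and unemployed rises by 83.49; labor force unchanged → E = 2,202.59, U = 240.55, labor force = 2,443.14 thousand.
New unemployment rate = 240.55 / 2,443.14 = 9.85%.

New unemployment rate ≈ 9.85%.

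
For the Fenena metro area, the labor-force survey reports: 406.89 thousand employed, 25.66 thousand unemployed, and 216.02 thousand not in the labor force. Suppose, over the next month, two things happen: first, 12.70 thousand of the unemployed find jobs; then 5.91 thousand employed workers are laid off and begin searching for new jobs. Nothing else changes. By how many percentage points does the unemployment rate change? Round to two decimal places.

Initially, labor force = 406.89 + 25.66 = 432.55 thousand, so u = 25.66/432.55 = 5.93%.
After the first change, unemployed falls and employed rises by 12.70; labor force unchanged → E = 419.59, U = 12.96, labor force = 432.55 thousand.
After the second change, employed falls and unemployed rises by 5.91; labor force unchanged → E = 413.68, U = 18.87, labor force = 432.55 thousand.
New unemployment rate = 18.87 / 432.55 = 4.36%.
Change = 4.36% − 5.93% = −1.57 percentage points.

The unemployment rate changes by −1.57 percentage points.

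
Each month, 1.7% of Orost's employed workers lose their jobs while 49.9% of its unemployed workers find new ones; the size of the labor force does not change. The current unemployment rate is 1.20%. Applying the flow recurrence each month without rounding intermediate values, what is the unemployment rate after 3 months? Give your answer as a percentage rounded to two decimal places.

Unemployment rate after three months ≈ 3.06%.

With a fixed labor force, u_{t+1} = u_t + s·(1−u_t) − f·u_t = u_t·(1−s−f) + s.
Here 1−s−f = 0.484 and s = 0.017.
u_1 = 0.012000 × 0.484 + 0.017 = 0.022808.
u_2 = 0.022808 × 0.484 + 0.017 = 0.028039.
u_3 = 0.028039 × 0.484 + 0.017 = 0.030571.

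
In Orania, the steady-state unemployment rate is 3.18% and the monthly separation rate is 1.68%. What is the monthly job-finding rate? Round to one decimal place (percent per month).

Job-finding rate ≈ 51.2% per month.

From u* = s/(s+f): f = s·(1−u)/u.
f = 1.68 × (1 − 0.0318) / 0.0318 = 1.6266 / 0.0318 ≈ 51.2% per month.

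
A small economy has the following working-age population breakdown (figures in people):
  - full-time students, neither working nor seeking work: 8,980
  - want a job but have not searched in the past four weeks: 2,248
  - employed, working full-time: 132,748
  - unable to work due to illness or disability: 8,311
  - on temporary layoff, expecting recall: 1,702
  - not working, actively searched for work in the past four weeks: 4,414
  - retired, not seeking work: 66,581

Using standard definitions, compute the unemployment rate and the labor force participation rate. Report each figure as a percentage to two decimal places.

Employed = 132,748.
Unemployed = 1,702 + 4,414 = 6,116 (jobless and actively searching, or on temporary layoff).
Labor force = 132,748 + 6,116 = 138,864.
Not in labor force = 8,980 + 2,248 + 8,311 + 66,581 = 86,120 (those not working and not actively searching are outside the labor force — including those who want a job but have given up searching).
Civilian working-age population = 138,864 + 86,120 = 224,984.
Unemployment rate = 6,116 / 138,864 = 4.40%.
Labor force participation rate = 138,864 / 224,984 = 61.72%.

Unemployment rate ≈ 4.40%; labor force participation rate ≈ 61.72%.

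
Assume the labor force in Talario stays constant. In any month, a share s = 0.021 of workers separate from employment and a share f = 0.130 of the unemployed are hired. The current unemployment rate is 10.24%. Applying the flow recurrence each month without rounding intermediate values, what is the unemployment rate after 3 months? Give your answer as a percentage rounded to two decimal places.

With a fixed labor force, u_{t+1} = u_t + s·(1−u_t) − f·u_t = u_t·(1−s−f) + s.
Here 1−s−f = 0.849 and s = 0.021.
u_1 = 0.102400 × 0.849 + 0.021 = 0.107938.
u_2 = 0.107938 × 0.849 + 0.021 = 0.112639.
u_3 = 0.112639 × 0.849 + 0.021 = 0.116631.

Unemployment rate after three months ≈ 11.66%.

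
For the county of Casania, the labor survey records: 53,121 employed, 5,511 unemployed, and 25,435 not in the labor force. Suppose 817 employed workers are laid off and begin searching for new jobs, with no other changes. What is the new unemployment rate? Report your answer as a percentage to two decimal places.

New unemployment rate ≈ 10.79%.

Initially, labor force = 53,121 + 5,511 = 58,632, so u = 5,511/58,632 = 9.40%.
After the change, employed falls and unemployed rises by 817; labor force unchanged → E = 52,304, U = 6,328, labor force = 58,632.
New unemployment rate = 6,328 / 58,632 = 10.79%.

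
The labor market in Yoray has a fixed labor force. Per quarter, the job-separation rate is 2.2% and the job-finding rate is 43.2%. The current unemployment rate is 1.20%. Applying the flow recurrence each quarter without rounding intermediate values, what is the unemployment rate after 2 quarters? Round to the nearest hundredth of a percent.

Unemployment rate after two quarters ≈ 3.76%.

With a fixed labor force, u_{t+1} = u_t + s·(1−u_t) − f·u_t = u_t·(1−s−f) + s.
Here 1−s−f = 0.546 and s = 0.022.
u_1 = 0.012000 × 0.546 + 0.022 = 0.028552.
u_2 = 0.028552 × 0.546 + 0.022 = 0.037589.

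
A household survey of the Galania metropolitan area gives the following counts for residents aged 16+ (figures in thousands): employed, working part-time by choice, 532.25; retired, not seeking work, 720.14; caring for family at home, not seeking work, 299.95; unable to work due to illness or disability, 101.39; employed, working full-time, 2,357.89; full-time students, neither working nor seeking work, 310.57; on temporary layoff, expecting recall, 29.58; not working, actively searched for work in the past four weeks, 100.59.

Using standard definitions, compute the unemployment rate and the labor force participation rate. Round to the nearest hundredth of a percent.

Employed = 532.25 + 2,357.89 = 2,890.14 thousand.
Unemployed = 29.58 + 100.59 = 130.17 thousand (jobless and actively searching, or on temporary layoff).
Labor force = 2,890.14 + 130.17 = 3,020.31 thousand.
Not in labor force = 720.14 + 299.95 + 101.39 + 310.57 = 1,432.05 thousand (those not working and not actively searching are outside the labor force).
Civilian working-age population = 3,020.31 + 1,432.05 = 4,452.36 thousand.
Unemployment rate = 130.17 / 3,020.31 = 4.31%.
Labor force participation rate = 3,020.31 / 4,452.36 = 67.84%.

Unemployment rate ≈ 4.31%; labor force participation rate ≈ 67.84%.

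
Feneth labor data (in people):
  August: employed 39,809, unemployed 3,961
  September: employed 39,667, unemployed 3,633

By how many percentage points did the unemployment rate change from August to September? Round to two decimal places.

August: labor force = 39,809 + 3,961 = 43,770; u = 3,961/43,770 = 9.05%.
September: labor force = 39,667 + 3,633 = 43,300; u = 3,633/43,300 = 8.39%.
Change = 8.39% − 9.05% = −0.66 pp.

The unemployment rate changed by −0.66 percentage points.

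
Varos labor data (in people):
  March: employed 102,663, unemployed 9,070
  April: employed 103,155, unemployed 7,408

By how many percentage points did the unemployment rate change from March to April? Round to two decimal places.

The unemployment rate changed by −1.42 percentage points.

March: labor force = 102,663 + 9,070 = 111,733; u = 9,070/111,733 = 8.12%.
April: labor force = 103,155 + 7,408 = 110,563; u = 7,408/110,563 = 6.70%.
Change = 6.70% − 8.12% = −1.42 pp.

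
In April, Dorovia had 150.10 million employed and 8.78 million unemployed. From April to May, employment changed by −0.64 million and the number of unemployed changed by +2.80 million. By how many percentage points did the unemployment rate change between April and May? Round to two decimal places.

April: labor force = 150.10 + 8.78 = 158.88; u = 8.78/158.88 = 5.53%.
May: labor force = 149.46 + 11.58 = 161.04; u = 11.58/161.04 = 7.19%.
Change = 7.19% − 5.53% = +1.66 pp.

The unemployment rate changed by +1.66 percentage points.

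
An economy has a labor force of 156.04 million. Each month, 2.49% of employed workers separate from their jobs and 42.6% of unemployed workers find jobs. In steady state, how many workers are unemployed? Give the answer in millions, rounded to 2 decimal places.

About 8.62 million are unemployed in steady state.

Steady-state unemployment rate u* = s/(s+f) = 2.49/(2.49+42.6) = 0.055223.
Unemployed = u* × labor force = 0.055223 × 156.04 ≈ 8.62 million.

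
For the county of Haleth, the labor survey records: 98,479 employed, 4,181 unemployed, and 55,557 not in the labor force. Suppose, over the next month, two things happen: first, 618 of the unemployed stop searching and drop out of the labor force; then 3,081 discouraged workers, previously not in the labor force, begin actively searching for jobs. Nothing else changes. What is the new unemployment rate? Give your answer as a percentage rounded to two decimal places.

Initially, labor force = 98,479 + 4,181 = 102,660, so u = 4,181/102,660 = 4.07%.
After the first change, unemployed and labor force both fall by 618 → E = 98,479, U = 3,563, labor force = 102,042.
After the second change, unemployed and labor force both rise by 3,081 → E = 98,479, U = 6,644, labor force = 105,123.
New unemployment rate = 6,644 / 105,123 = 6.32%.

New unemployment rate ≈ 6.32%.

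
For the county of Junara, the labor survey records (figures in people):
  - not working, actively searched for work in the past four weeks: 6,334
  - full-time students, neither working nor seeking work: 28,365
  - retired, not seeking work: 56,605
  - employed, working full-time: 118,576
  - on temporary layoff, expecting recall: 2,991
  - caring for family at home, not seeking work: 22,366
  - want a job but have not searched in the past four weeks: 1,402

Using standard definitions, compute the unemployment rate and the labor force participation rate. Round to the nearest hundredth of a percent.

Employed = 118,576.
Unemployed = 6,334 + 2,991 = 9,325 (jobless and actively searching, or on temporary layoff).
Labor force = 118,576 + 9,325 = 127,901.
Not in labor force = 28,365 + 56,605 + 22,366 + 1,402 = 108,738 (those not working and not actively searching are outside the labor force — including those who want a job but have given up searching).
Civilian working-age population = 127,901 + 108,738 = 236,639.
Unemployment rate = 9,325 / 127,901 = 7.29%.
Labor force participation rate = 127,901 / 236,639 = 54.05%.

Unemployment rate ≈ 7.29%; labor force participation rate ≈ 54.05%.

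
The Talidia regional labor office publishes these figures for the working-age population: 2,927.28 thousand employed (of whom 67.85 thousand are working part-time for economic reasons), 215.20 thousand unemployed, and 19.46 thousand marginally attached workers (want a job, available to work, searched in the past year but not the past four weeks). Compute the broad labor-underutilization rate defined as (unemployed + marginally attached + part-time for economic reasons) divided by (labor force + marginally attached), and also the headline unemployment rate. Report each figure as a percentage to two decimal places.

Labor force = 2,927.28 + 215.20 = 3,142.48 thousand.
Numerator = 215.20 + 19.46 + 67.85 = 302.51 thousand.
Denominator = 3,142.48 + 19.46 = 3,161.94 thousand.
Broad rate = 302.51 / 3,161.94 = 9.57%.
Headline unemployment rate = 215.20 / 3,142.48 = 6.85%.

Broad underutilization rate ≈ 9.57%; headline unemployment rate ≈ 6.85%.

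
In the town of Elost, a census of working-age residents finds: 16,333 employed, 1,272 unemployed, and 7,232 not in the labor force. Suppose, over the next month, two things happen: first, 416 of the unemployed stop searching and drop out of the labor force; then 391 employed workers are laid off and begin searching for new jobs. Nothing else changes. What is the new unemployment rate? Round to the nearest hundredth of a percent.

New unemployment rate ≈ 7.25%.

Initially, labor force = 16,333 + 1,272 = 17,605, so u = 1,272/17,605 = 7.23%.
After the first change, unemployed and labor force both fall by 416 → E = 16,333, U = 856, labor force = 17,189.
After the second change, employed falls and unemployed rises by 391; labor force unchanged → E = 15,942, U = 1,247, labor force = 17,189.
New unemployment rate = 1,247 / 17,189 = 7.25%.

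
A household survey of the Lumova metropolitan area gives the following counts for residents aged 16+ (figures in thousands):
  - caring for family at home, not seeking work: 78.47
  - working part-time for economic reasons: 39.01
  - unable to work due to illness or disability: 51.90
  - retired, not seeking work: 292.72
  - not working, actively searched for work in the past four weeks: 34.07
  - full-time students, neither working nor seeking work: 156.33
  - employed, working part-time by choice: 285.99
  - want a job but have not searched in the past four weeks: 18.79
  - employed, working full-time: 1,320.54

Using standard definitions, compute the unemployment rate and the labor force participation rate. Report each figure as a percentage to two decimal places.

Employed = 39.01 + 285.99 + 1,320.54 = 1,645.54 thousand (anyone who worked, including part-time for economic reasons, counts as employed).
Unemployed = 34.07 thousand.
Labor force = 1,645.54 + 34.07 = 1,679.61 thousand.
Not in labor force = 78.47 + 51.90 + 292.72 + 156.33 + 18.79 = 598.21 thousand (those not working and not actively searching are outside the labor force — including those who want a job but have given up searching).
Civilian working-age population = 1,679.61 + 598.21 = 2,277.82 thousand.
Unemployment rate = 34.07 / 1,679.61 = 2.03%.
Labor force participation rate = 1,679.61 / 2,277.82 = 73.74%.

Unemployment rate ≈ 2.03%; labor force participation rate ≈ 73.74%.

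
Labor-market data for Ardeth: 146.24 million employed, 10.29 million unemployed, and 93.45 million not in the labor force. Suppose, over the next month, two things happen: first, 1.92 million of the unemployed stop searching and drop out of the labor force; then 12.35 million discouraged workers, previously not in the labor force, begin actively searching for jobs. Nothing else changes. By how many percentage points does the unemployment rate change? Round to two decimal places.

Initially, labor force = 146.24 + 10.29 = 156.53 million, so u = 10.29/156.53 = 6.57%.
After the first change, unemployed and labor force both fall by 1.92 → E = 146.24, U = 8.37, labor force = 154.61 million.
After the second change, unemployed and labor force both rise by 12.35 → E = 146.24, U = 20.72, labor force = 166.96 million.
New unemployment rate = 20.72 / 166.96 = 12.41%.
Change = 12.41% − 6.57% = +5.84 percentage points.

The unemployment rate changes by +5.84 percentage points.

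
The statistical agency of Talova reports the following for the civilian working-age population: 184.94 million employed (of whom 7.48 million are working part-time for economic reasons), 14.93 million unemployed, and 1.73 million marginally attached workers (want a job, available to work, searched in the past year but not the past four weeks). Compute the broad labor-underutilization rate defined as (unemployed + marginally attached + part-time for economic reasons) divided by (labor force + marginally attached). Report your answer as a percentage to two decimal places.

Broad underutilization rate ≈ 11.97%.

Labor force = 184.94 + 14.93 = 199.87 million.
Numerator = 14.93 + 1.73 + 7.48 = 24.14 million.
Denominator = 199.87 + 1.73 = 201.60 million.
Broad rate = 24.14 / 201.60 = 11.97%.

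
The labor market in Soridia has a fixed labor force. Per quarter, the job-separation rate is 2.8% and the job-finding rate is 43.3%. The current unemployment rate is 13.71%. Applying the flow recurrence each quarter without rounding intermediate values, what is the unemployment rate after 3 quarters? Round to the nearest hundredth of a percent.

With a fixed labor force, u_{t+1} = u_t + s·(1−u_t) − f·u_t = u_t·(1−s−f) + s.
Here 1−s−f = 0.539 and s = 0.028.
u_1 = 0.137100 × 0.539 + 0.028 = 0.101897.
u_2 = 0.101897 × 0.539 + 0.028 = 0.082922.
u_3 = 0.082922 × 0.539 + 0.028 = 0.072695.

Unemployment rate after three quarters ≈ 7.27%.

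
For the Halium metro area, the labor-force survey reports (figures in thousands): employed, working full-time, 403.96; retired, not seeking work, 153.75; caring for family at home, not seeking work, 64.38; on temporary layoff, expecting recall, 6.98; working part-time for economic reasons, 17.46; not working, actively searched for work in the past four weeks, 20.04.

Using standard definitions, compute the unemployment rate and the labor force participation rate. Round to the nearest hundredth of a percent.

Employed = 403.96 + 17.46 = 421.42 thousand (anyone who worked, including part-time for economic reasons, counts as employed).
Unemployed = 6.98 + 20.04 = 27.02 thousand (jobless and actively searching, or on temporary layoff).
Labor force = 421.42 + 27.02 = 448.44 thousand.
Not in labor force = 153.75 + 64.38 = 218.13 thousand (those not working and not actively searching are outside the labor force).
Civilian working-age population = 448.44 + 218.13 = 666.57 thousand.
Unemployment rate = 27.02 / 448.44 = 6.03%.
Labor force participation rate = 448.44 / 666.57 = 67.28%.

Unemployment rate ≈ 6.03%; labor force participation rate ≈ 67.28%.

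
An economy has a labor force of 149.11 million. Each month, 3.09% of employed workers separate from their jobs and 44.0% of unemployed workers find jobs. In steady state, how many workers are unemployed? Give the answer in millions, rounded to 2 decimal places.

Steady-state unemployment rate u* = s/(s+f) = 3.09/(3.09+44.0) = 0.065619.
Unemployed = u* × labor force = 0.065619 × 149.11 ≈ 9.78 million.

About 9.78 million are unemployed in steady state.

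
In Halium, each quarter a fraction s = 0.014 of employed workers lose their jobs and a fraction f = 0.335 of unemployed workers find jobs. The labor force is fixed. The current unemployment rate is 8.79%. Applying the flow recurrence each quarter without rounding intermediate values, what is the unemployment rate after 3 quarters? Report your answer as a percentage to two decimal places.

With a fixed labor force, u_{t+1} = u_t + s·(1−u_t) − f·u_t = u_t·(1−s−f) + s.
Here 1−s−f = 0.651 and s = 0.014.
u_1 = 0.087900 × 0.651 + 0.014 = 0.071223.
u_2 = 0.071223 × 0.651 + 0.014 = 0.060366.
u_3 = 0.060366 × 0.651 + 0.014 = 0.053298.

Unemployment rate after three quarters ≈ 5.33%.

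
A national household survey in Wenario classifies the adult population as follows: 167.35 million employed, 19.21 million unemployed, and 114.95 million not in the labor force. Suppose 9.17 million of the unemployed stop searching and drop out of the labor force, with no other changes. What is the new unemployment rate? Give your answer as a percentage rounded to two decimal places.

Initially, labor force = 167.35 + 19.21 = 186.56 million, so u = 19.21/186.56 = 10.30%.
After the change, unemployed and labor force both fall by 9.17 → E = 167.35, U = 10.04, labor force = 177.39 million.
New unemployment rate = 10.04 / 177.39 = 5.66%.

New unemployment rate ≈ 5.66%.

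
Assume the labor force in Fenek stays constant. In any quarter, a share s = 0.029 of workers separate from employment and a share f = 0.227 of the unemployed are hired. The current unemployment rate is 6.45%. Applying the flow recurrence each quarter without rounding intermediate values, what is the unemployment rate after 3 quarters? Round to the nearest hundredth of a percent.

With a fixed labor force, u_{t+1} = u_t + s·(1−u_t) − f·u_t = u_t·(1−s−f) + s.
Here 1−s−f = 0.744 and s = 0.029.
u_1 = 0.064500 × 0.744 + 0.029 = 0.076988.
u_2 = 0.076988 × 0.744 + 0.029 = 0.086279.
u_3 = 0.086279 × 0.744 + 0.029 = 0.093192.

Unemployment rate after three quarters ≈ 9.32%.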